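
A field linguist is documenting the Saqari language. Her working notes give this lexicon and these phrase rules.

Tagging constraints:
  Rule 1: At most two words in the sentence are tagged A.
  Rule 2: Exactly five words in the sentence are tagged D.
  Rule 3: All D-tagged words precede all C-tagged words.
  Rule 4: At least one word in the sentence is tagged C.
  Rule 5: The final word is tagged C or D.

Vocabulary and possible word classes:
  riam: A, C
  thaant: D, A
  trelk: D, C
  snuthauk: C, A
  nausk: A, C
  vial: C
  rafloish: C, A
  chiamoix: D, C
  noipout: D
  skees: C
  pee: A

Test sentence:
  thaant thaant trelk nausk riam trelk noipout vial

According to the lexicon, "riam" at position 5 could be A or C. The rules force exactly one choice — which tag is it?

A

Candidates per position — 1:thaant {D,A}; 2:thaant {D,A}; 3:trelk {D,C}; 4:nausk {A,C}; 5:riam {A,C}; 6:trelk {D,C}; 7:noipout {D}; 8:vial {C}.
Position 1: tagging it A would leave rule 2 unsatisfiable, so it must be D.
Position 2: tagging it A would leave rule 2 unsatisfiable, so it must be D.
Position 3: tagging it C would leave rule 2 unsatisfiable, so it must be D.
Position 4: tagging it C would leave rule 3 unsatisfiable, so it must be A.
Position 5: tagging it C would leave rule 3 unsatisfiable, so it must be A.
Position 6: tagging it C would leave rule 2 unsatisfiable, so it must be D.
The unique satisfying tagging is: D D D A A D D C.
Rule-by-rule: rule 1 ok; rule 2 ok; rule 3 ok; rule 4 ok; rule 5 ok.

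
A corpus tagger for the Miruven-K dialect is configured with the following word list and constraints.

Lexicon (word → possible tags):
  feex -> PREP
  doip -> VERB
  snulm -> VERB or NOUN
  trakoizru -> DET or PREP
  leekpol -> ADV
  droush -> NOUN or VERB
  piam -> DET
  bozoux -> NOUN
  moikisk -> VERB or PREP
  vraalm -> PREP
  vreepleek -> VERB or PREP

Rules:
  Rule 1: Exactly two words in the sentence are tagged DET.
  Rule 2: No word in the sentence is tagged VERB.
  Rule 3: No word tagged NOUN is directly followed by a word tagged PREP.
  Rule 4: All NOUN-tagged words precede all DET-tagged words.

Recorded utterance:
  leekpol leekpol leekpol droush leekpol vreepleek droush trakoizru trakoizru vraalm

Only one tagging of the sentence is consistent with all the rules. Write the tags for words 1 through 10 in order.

Candidates per position — 1:leekpol {ADV}; 2:leekpol {ADV}; 3:leekpol {ADV}; 4:droush {NOUN,VERB}; 5:leekpol {ADV}; 6:vreepleek {VERB,PREP}; 7:droush {NOUN,VERB}; 8:trakoizru {DET,PREP}; 9:trakoizru {DET,PREP}; 10:vraalm {PREP}.
Position 4: tagging it VERB would leave rule 2 unsatisfiable, so it must be NOUN.
Position 6: tagging it VERB would leave rule 2 unsatisfiable, so it must be PREP.
Position 7: tagging it VERB would leave rule 2 unsatisfiable, so it must be NOUN.
Position 8: tagging it PREP would leave rule 1 unsatisfiable, so it must be DET.
Position 9: tagging it PREP would leave rule 1 unsatisfiable, so it must be DET.
The only consistent sequence is: ADV ADV ADV NOUN ADV PREP NOUN DET DET PREP.
Checking: rule 1 ✓; rule 2 ✓; rule 3 ✓; rule 4 ✓.

ADV ADV ADV NOUN ADV PREP NOUN DET DET PREP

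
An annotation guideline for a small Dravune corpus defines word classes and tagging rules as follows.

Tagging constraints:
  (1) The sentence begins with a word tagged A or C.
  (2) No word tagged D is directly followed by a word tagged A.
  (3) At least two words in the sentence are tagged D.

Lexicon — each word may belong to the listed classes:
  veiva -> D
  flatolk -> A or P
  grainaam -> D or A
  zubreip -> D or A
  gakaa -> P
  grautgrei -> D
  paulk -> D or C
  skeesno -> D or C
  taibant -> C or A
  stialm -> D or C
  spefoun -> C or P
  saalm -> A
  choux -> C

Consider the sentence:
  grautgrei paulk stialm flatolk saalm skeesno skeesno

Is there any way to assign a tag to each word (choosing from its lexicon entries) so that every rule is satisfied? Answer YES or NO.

Candidates per position — 1:grautgrei {D}; 2:paulk {D,C}; 3:stialm {D,C}; 4:flatolk {A,P}; 5:saalm {A}; 6:skeesno {D,C}; 7:skeesno {D,C}.
Rule 1 cannot be satisfied by any choice of tags from the lexicon.
So there is no consistent tagging.

NO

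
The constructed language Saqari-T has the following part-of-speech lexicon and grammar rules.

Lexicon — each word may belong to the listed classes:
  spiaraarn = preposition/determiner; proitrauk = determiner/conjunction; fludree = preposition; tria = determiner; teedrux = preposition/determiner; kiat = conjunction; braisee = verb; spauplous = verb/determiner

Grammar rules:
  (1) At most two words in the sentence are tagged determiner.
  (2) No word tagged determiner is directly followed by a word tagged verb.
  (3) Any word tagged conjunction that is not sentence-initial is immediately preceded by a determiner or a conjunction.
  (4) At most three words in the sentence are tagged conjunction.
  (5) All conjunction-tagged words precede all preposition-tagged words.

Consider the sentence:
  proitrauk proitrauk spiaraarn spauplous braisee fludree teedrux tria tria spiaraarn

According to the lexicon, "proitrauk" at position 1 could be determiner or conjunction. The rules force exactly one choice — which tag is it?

Candidates per position — 1:proitrauk {determiner,conjunction}; 2:proitrauk {determiner,conjunction}; 3:spiaraarn {preposition,determiner}; 4:spauplous {verb,determiner}; 5:braisee {verb}; 6:fludree {preposition}; 7:teedrux {preposition,determiner}; 8:tria {determiner}; 9:tria {determiner}; 10:spiaraarn {preposition,determiner}.
If word 1 were determiner, no tagging could satisfy rule 1; so word 1 is conjunction.
If word 2 were determiner, no tagging could satisfy rule 1; so word 2 is conjunction.
If word 3 were determiner, no tagging could satisfy rule 1; so word 3 is preposition.
If word 4 were determiner, no tagging could satisfy rule 1; so word 4 is verb.
If word 7 were determiner, no tagging could satisfy rule 1; so word 7 is preposition.
If word 10 were determiner, no tagging could satisfy rule 1; so word 10 is preposition.
The only consistent sequence is: conjunction conjunction preposition verb verb preposition preposition determiner determiner preposition.
Check: rule 1 satisfied; rule 2 satisfied; rule 3 satisfied; rule 4 satisfied; rule 5 satisfied.

conjunction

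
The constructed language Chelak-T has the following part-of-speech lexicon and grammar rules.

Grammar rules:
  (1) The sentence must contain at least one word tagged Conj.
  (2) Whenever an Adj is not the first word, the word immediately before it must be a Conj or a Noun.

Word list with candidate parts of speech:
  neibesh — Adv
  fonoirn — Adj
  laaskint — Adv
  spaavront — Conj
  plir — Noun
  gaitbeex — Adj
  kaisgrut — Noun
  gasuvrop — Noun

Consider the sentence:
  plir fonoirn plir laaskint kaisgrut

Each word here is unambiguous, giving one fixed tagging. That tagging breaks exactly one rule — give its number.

1

Fixed tagging: Noun Adj Noun Adv Noun.
Rule check: R1 ✗, R2 ✓.
Only rule 1 fails.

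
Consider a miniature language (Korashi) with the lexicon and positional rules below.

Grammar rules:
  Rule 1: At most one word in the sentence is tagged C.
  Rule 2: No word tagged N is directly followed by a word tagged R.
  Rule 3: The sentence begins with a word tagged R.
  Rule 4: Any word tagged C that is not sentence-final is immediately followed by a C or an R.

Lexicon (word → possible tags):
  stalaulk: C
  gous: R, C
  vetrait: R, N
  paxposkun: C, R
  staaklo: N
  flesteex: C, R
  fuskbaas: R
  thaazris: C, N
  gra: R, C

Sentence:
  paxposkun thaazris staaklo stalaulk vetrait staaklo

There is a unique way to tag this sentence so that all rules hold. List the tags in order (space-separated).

R N N C R N

Candidates per position — 1:paxposkun {C,R}; 2:thaazris {C,N}; 3:staaklo {N}; 4:stalaulk {C}; 5:vetrait {R,N}; 6:staaklo {N}.
Position 1: tagging it C would leave rule 1 unsatisfiable, so it must be R.
Position 2: tagging it C would leave rule 1 unsatisfiable, so it must be N.
Position 5: tagging it N would leave rule 4 unsatisfiable, so it must be R.
The unique satisfying tagging is: R N N C R N.
Checking: rule 1 satisfied; rule 2 satisfied; rule 3 satisfied; rule 4 satisfied.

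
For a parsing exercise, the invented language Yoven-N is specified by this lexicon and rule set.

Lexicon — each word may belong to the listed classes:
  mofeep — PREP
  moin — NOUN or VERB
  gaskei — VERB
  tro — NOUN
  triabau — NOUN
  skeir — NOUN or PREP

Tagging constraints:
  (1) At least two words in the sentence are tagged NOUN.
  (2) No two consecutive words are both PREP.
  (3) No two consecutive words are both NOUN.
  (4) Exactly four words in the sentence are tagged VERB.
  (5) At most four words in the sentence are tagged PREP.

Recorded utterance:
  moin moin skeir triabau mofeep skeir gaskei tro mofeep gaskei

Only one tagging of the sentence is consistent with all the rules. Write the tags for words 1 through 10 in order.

VERB VERB PREP NOUN PREP NOUN VERB NOUN PREP VERB

Candidates per position — 1:moin {NOUN,VERB}; 2:moin {NOUN,VERB}; 3:skeir {NOUN,PREP}; 4:triabau {NOUN}; 5:mofeep {PREP}; 6:skeir {NOUN,PREP}; 7:gaskei {VERB}; 8:tro {NOUN}; 9:mofeep {PREP}; 10:gaskei {VERB}.
If word 1 were NOUN, no tagging could satisfy rule 4; so word 1 is VERB.
If word 2 were NOUN, no tagging could satisfy rule 4; so word 2 is VERB.
If word 3 were NOUN, no tagging could satisfy rule 3; so word 3 is PREP.
If word 6 were PREP, no tagging could satisfy rule 2; so word 6 is NOUN.
The only consistent sequence is: VERB VERB PREP NOUN PREP NOUN VERB NOUN PREP VERB.
Check: rule 1 holds; rule 2 holds; rule 3 holds; rule 4 holds; rule 5 holds.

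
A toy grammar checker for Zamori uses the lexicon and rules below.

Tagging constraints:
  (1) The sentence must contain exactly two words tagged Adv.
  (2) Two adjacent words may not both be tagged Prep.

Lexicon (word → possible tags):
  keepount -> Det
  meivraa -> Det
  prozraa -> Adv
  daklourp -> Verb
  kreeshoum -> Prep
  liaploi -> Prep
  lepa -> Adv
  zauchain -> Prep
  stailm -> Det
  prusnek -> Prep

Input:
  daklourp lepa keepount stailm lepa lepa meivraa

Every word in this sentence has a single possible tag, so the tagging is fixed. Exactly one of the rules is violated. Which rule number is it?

Fixed tagging: Verb Adv Det Det Adv Adv Det.
Rule check: R1 violated, R2 holds.
Only rule 1 fails.

1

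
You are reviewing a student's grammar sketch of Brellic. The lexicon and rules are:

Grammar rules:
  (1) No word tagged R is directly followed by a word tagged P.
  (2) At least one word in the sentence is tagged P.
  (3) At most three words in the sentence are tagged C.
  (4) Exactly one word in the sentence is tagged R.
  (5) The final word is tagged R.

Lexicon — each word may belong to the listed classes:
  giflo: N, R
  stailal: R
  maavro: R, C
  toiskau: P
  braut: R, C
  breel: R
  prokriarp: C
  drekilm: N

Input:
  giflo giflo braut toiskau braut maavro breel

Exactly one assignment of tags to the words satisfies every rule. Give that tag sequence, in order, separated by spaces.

Candidates per position — 1:giflo {N,R}; 2:giflo {N,R}; 3:braut {R,C}; 4:toiskau {P}; 5:braut {R,C}; 6:maavro {R,C}; 7:breel {R}.
At position 1, choosing R makes rule 4 impossible to satisfy; hence N.
At position 2, choosing R makes rule 4 impossible to satisfy; hence N.
At position 3, choosing R makes rule 1 impossible to satisfy; hence C.
At position 5, choosing R makes rule 4 impossible to satisfy; hence C.
At position 6, choosing R makes rule 4 impossible to satisfy; hence C.
That leaves exactly one tagging: N N C P C C R.
Check: rule 1 ✓; rule 2 ✓; rule 3 ✓; rule 4 ✓; rule 5 ✓.

N N C P C C R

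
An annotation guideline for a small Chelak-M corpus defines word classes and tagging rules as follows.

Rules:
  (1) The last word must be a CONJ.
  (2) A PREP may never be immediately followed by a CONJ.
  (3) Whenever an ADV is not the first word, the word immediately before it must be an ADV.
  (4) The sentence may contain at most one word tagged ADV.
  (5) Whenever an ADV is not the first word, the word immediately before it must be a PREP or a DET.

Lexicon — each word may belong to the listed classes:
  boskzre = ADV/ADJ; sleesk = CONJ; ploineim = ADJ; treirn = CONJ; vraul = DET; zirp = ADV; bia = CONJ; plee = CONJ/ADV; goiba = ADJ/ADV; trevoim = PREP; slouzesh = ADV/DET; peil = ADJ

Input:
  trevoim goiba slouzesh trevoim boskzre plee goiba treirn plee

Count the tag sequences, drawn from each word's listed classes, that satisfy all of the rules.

1

Candidates per position — 1:trevoim {PREP}; 2:goiba {ADJ,ADV}; 3:slouzesh {ADV,DET}; 4:trevoim {PREP}; 5:boskzre {ADV,ADJ}; 6:plee {CONJ,ADV}; 7:goiba {ADJ,ADV}; 8:treirn {CONJ}; 9:plee {CONJ,ADV}.
There are 64 candidate sequences in total.
The sequences that satisfy every rule: PREP ADJ DET PREP ADJ CONJ ADJ CONJ CONJ.
Count = 1.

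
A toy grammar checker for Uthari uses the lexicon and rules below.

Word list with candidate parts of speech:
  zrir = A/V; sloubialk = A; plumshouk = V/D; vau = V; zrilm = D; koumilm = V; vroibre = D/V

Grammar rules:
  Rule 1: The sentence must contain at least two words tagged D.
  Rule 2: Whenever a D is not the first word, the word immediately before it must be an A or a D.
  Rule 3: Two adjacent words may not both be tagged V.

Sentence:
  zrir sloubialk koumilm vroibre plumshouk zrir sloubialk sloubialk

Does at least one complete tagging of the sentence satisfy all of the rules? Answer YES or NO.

Candidates per position — 1:zrir {A,V}; 2:sloubialk {A}; 3:koumilm {V}; 4:vroibre {D,V}; 5:plumshouk {V,D}; 6:zrir {A,V}; 7:sloubialk {A}; 8:sloubialk {A}.
Every candidate sequence violates at least one rule; no consistent tagging exists.

NO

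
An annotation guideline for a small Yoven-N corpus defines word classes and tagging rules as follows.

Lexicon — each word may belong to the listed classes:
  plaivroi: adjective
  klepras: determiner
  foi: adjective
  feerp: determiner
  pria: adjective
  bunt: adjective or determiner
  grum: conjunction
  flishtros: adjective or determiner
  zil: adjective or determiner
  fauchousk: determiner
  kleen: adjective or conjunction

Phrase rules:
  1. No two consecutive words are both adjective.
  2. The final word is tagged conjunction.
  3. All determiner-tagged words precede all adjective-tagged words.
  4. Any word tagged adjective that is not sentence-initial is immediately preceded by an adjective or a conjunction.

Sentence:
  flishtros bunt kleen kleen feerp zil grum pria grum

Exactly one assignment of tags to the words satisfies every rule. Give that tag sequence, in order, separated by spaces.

determiner determiner conjunction conjunction determiner determiner conjunction adjective conjunction

Candidates per position — 1:flishtros {adjective,determiner}; 2:bunt {adjective,determiner}; 3:kleen {adjective,conjunction}; 4:kleen {adjective,conjunction}; 5:feerp {determiner}; 6:zil {adjective,determiner}; 7:grum {conjunction}; 8:pria {adjective}; 9:grum {conjunction}.
Word 1 cannot be adjective — rule 3 would then fail for every completion. It is determiner.
Word 2 cannot be adjective — rule 3 would then fail for every completion. It is determiner.
Word 3 cannot be adjective — rule 3 would then fail for every completion. It is conjunction.
Word 4 cannot be adjective — rule 3 would then fail for every completion. It is conjunction.
Word 6 cannot be adjective — rule 4 would then fail for every completion. It is determiner.
So the tagging must be: determiner determiner conjunction conjunction determiner determiner conjunction adjective conjunction.
Rule-by-rule: rule 1 ok; rule 2 ok; rule 3 ok; rule 4 ok.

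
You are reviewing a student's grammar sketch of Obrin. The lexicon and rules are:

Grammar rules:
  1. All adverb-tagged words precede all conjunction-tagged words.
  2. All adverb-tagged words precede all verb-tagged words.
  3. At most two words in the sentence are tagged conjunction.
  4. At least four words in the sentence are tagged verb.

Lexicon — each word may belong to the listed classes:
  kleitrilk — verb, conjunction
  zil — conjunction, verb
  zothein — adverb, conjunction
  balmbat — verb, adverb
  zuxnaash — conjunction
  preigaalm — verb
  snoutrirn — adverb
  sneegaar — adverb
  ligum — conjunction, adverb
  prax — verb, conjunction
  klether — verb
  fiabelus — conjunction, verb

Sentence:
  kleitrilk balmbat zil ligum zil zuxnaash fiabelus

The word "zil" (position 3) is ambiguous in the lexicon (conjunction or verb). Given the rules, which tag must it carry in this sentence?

verb

Candidates per position — 1:kleitrilk {verb,conjunction}; 2:balmbat {verb,adverb}; 3:zil {conjunction,verb}; 4:ligum {conjunction,adverb}; 5:zil {conjunction,verb}; 6:zuxnaash {conjunction}; 7:fiabelus {conjunction,verb}.
Position 3: the remaining choice is settled jointly with positions 1, 2, 4, 5, 7 — only verb at position 3 is part of a tagging that satisfies every rule.
The only consistent sequence is: verb verb verb conjunction verb conjunction verb.
Verifying each rule — rule 1 satisfied; rule 2 satisfied; rule 3 satisfied; rule 4 satisfied.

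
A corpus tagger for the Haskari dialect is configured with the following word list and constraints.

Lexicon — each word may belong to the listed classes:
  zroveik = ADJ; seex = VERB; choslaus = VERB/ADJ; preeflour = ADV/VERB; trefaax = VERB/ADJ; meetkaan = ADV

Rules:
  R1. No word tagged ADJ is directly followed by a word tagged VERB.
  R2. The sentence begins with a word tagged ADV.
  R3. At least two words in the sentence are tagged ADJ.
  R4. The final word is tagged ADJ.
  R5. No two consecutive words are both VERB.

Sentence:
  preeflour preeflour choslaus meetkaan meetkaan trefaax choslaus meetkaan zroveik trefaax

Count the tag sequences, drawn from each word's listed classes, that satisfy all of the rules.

Candidates per position — 1:preeflour {ADV,VERB}; 2:preeflour {ADV,VERB}; 3:choslaus {VERB,ADJ}; 4:meetkaan {ADV}; 5:meetkaan {ADV}; 6:trefaax {VERB,ADJ}; 7:choslaus {VERB,ADJ}; 8:meetkaan {ADV}; 9:zroveik {ADJ}; 10:trefaax {VERB,ADJ}.
There are 64 candidate sequences in total.
Checking each against the rules leaves 6 sequences.
Count = 6.

6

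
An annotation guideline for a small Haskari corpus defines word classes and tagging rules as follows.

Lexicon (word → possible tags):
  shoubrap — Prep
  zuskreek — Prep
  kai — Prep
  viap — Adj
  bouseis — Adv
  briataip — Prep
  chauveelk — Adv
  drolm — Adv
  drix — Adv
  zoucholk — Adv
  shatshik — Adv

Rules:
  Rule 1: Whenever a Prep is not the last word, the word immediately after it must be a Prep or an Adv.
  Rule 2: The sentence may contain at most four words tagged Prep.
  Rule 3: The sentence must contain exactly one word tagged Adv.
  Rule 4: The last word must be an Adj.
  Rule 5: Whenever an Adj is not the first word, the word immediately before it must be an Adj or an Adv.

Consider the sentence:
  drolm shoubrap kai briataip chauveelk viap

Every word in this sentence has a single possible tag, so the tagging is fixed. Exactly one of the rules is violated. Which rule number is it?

Fixed tagging: Adv Prep Prep Prep Adv Adj.
Applying the rules: R1 ok, R2 ok, R3 fails, R4 ok, R5 ok.
Only rule 3 fails.

3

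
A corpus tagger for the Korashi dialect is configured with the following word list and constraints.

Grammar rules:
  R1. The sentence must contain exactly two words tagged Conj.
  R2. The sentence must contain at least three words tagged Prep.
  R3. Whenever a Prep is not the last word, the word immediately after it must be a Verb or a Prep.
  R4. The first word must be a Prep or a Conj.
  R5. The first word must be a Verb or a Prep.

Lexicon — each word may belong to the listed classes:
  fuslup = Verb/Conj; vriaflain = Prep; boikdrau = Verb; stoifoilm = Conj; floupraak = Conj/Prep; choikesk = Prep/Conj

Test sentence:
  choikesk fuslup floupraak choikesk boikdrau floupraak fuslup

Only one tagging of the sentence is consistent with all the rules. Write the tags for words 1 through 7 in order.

Candidates per position — 1:choikesk {Prep,Conj}; 2:fuslup {Verb,Conj}; 3:floupraak {Conj,Prep}; 4:choikesk {Prep,Conj}; 5:boikdrau {Verb}; 6:floupraak {Conj,Prep}; 7:fuslup {Verb,Conj}.
At position 1, choosing Conj makes rule 5 impossible to satisfy; hence Prep.
At position 2, choosing Conj makes rule 3 impossible to satisfy; hence Verb.
The remaining ambiguous positions (3, 4, 6, 7) are resolved jointly — only one combination satisfies every rule.
The unique satisfying tagging is: Prep Verb Prep Prep Verb Conj Conj.
Rule-by-rule: rule 1 holds; rule 2 holds; rule 3 holds; rule 4 holds; rule 5 holds.

Prep Verb Prep Prep Verb Conj Conj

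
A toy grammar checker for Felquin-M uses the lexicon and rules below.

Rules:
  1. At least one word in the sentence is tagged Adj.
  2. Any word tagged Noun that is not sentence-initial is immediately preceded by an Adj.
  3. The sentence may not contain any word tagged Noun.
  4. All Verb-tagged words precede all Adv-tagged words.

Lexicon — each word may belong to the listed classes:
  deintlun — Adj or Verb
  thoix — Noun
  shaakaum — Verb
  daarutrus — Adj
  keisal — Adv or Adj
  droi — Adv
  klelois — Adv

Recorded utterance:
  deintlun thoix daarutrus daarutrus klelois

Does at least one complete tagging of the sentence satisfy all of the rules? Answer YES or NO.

NO

Candidates per position — 1:deintlun {Adj,Verb}; 2:thoix {Noun}; 3:daarutrus {Adj}; 4:daarutrus {Adj}; 5:klelois {Adv}.
Rule 3 cannot be satisfied by any choice of tags from the lexicon.
So there is no consistent tagging.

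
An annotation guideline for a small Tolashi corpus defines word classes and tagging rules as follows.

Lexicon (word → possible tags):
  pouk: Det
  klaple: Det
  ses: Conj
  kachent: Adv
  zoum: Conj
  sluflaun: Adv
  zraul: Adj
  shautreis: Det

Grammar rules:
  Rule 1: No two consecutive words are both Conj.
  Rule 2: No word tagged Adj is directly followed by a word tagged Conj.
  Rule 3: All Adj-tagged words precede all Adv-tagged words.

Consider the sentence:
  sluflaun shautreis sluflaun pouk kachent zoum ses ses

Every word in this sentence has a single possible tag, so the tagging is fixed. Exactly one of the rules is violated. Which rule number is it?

Fixed tagging: Adv Det Adv Det Adv Conj Conj Conj.
Rule check: R1 fails, R2 ok, R3 ok.
Only rule 1 fails.

1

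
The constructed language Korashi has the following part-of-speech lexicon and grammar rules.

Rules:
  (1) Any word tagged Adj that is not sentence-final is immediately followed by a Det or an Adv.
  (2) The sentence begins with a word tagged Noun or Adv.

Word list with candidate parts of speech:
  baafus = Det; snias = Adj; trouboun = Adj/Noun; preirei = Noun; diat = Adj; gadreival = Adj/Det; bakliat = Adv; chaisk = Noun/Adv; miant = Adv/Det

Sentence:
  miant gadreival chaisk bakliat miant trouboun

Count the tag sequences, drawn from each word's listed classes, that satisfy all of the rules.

12

Candidates per position — 1:miant {Adv,Det}; 2:gadreival {Adj,Det}; 3:chaisk {Noun,Adv}; 4:bakliat {Adv}; 5:miant {Adv,Det}; 6:trouboun {Adj,Noun}.
There are 32 candidate sequences in total.
Checking each against the rules leaves 12 sequences.
Count = 12.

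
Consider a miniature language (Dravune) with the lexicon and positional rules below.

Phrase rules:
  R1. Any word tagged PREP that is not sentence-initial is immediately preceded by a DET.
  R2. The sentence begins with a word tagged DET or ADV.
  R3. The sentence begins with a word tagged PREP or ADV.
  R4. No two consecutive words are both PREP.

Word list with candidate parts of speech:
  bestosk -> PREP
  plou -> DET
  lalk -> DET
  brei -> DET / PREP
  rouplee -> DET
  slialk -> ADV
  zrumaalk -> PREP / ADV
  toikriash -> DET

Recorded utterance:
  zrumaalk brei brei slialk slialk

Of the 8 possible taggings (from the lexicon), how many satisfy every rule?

2

Candidates per position — 1:zrumaalk {PREP,ADV}; 2:brei {DET,PREP}; 3:brei {DET,PREP}; 4:slialk {ADV}; 5:slialk {ADV}.
There are 8 candidate sequences in total.
The sequences that satisfy every rule: ADV DET DET ADV ADV; ADV DET PREP ADV ADV.
Count = 2.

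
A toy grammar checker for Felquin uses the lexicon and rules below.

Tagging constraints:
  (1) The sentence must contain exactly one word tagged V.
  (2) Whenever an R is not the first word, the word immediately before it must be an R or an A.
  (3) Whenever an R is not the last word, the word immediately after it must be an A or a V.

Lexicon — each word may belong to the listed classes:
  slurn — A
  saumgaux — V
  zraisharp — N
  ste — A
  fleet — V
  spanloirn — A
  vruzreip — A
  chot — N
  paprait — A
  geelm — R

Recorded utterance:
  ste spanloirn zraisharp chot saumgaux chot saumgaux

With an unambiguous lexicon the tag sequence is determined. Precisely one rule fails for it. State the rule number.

Fixed tagging: A A N N V N V.
Rule check: R1 fails, R2 ok, R3 ok.
Only rule 1 fails.

1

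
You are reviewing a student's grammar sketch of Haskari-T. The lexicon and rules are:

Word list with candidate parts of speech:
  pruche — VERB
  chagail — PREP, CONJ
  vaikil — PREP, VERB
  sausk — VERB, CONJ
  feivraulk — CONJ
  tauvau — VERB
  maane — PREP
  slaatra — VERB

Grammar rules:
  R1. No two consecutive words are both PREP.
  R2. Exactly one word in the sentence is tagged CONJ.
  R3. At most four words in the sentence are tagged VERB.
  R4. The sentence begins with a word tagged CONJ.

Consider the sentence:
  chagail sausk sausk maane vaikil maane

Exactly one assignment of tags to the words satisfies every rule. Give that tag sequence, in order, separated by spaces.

CONJ VERB VERB PREP VERB PREP

Candidates per position — 1:chagail {PREP,CONJ}; 2:sausk {VERB,CONJ}; 3:sausk {VERB,CONJ}; 4:maane {PREP}; 5:vaikil {PREP,VERB}; 6:maane {PREP}.
Position 1: PREP is ruled out by rule 4; that leaves CONJ.
Position 2: CONJ is ruled out by rule 2; that leaves VERB.
Position 3: CONJ is ruled out by rule 2; that leaves VERB.
Position 5: PREP is ruled out by rule 1; that leaves VERB.
So the tagging must be: CONJ VERB VERB PREP VERB PREP.
Verifying each rule — rule 1 holds; rule 2 holds; rule 3 holds; rule 4 holds.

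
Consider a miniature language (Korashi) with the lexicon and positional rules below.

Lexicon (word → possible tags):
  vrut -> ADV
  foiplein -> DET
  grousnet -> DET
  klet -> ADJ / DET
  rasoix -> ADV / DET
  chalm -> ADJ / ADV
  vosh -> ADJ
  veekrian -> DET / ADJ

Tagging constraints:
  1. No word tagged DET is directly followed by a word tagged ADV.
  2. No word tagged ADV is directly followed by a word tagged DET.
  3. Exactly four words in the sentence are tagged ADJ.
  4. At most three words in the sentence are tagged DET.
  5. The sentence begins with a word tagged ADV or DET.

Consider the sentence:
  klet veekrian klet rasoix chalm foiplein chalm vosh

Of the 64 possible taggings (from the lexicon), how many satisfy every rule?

Candidates per position — 1:klet {ADJ,DET}; 2:veekrian {DET,ADJ}; 3:klet {ADJ,DET}; 4:rasoix {ADV,DET}; 5:chalm {ADJ,ADV}; 6:foiplein {DET}; 7:chalm {ADJ,ADV}; 8:vosh {ADJ}.
There are 64 candidate sequences in total.
The sequences that satisfy every rule: DET DET ADJ ADV ADJ DET ADJ ADJ.
Count = 1.

1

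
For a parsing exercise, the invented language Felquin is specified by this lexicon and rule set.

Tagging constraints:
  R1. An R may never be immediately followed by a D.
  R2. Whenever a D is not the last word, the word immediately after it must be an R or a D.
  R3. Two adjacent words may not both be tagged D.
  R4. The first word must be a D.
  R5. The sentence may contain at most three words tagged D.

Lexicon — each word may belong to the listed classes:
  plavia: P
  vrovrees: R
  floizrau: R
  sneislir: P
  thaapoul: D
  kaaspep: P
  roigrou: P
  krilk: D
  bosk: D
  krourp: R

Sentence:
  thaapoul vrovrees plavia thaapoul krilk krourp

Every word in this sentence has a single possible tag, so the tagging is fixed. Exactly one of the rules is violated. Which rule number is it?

3

Fixed tagging: D R P D D R.
Checking each rule: R1 ✓, R2 ✓, R3 ✗, R4 ✓, R5 ✓.
Only rule 3 fails.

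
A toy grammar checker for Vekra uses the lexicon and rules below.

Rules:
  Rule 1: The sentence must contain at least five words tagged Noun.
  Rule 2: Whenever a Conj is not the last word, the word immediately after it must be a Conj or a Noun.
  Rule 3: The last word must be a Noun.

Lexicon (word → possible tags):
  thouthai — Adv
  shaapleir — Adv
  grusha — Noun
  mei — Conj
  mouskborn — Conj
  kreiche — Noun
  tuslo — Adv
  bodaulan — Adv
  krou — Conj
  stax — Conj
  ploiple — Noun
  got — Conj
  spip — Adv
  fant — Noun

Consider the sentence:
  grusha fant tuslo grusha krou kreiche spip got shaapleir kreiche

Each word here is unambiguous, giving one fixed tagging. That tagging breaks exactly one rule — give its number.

Fixed tagging: Noun Noun Adv Noun Conj Noun Adv Conj Adv Noun.
Rule check: R1 ok, R2 fails, R3 ok.
Only rule 2 fails.

2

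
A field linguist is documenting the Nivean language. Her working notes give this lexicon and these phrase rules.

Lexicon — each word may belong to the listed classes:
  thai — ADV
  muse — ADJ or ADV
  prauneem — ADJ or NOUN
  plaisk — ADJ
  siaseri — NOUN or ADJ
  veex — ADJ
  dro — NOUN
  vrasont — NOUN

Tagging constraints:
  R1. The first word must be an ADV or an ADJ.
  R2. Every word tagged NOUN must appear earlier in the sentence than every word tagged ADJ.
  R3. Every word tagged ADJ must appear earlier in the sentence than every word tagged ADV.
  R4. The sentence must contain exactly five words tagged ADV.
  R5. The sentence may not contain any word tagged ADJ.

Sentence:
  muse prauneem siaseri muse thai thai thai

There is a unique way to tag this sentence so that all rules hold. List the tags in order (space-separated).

Candidates per position — 1:muse {ADJ,ADV}; 2:prauneem {ADJ,NOUN}; 3:siaseri {NOUN,ADJ}; 4:muse {ADJ,ADV}; 5:thai {ADV}; 6:thai {ADV}; 7:thai {ADV}.
At position 1, choosing ADJ makes rule 4 impossible to satisfy; hence ADV.
At position 2, choosing ADJ makes rule 3 impossible to satisfy; hence NOUN.
At position 3, choosing ADJ makes rule 3 impossible to satisfy; hence NOUN.
At position 4, choosing ADJ makes rule 3 impossible to satisfy; hence ADV.
The only consistent sequence is: ADV NOUN NOUN ADV ADV ADV ADV.
Verifying each rule — rule 1 ✓; rule 2 ✓; rule 3 ✓; rule 4 ✓; rule 5 ✓.

ADV NOUN NOUN ADV ADV ADV ADV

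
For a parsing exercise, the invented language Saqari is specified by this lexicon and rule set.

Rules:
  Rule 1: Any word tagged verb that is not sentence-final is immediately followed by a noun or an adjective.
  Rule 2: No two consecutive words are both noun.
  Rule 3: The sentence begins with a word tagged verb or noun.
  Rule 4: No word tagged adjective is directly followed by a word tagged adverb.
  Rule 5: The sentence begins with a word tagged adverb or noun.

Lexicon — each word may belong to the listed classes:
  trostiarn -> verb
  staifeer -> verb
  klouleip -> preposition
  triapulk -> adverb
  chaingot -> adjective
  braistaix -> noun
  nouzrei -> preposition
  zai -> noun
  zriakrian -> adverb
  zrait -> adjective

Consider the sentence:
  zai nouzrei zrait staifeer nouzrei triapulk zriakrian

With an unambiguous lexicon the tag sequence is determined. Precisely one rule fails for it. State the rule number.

Fixed tagging: noun preposition adjective verb preposition adverb adverb.
Applying the rules: R1 violated, R2 holds, R3 holds, R4 holds, R5 holds.
Only rule 1 fails.

1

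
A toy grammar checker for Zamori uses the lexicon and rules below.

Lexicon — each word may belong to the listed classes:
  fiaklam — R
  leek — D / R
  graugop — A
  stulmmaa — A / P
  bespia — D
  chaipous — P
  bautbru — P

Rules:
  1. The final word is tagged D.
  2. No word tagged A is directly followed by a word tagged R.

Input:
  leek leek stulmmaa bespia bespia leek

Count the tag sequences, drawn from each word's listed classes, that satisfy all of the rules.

Candidates per position — 1:leek {D,R}; 2:leek {D,R}; 3:stulmmaa {A,P}; 4:bespia {D}; 5:bespia {D}; 6:leek {D,R}.
There are 16 candidate sequences in total.
Checking each against the rules leaves 8 sequences.
Count = 8.

8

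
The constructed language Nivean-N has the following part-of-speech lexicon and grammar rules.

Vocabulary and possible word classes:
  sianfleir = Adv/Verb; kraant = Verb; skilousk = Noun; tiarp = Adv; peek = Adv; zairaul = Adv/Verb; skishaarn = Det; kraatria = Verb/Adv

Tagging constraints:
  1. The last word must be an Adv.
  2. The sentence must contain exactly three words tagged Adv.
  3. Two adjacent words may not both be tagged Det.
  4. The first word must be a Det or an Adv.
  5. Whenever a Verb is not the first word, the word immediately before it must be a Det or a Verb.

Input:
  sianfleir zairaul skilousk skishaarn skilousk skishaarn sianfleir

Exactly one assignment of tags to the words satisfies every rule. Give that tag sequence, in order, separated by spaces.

Adv Adv Noun Det Noun Det Adv

Candidates per position — 1:sianfleir {Adv,Verb}; 2:zairaul {Adv,Verb}; 3:skilousk {Noun}; 4:skishaarn {Det}; 5:skilousk {Noun}; 6:skishaarn {Det}; 7:sianfleir {Adv,Verb}.
Position 1: tagging it Verb would leave rule 2 unsatisfiable, so it must be Adv.
Position 2: tagging it Verb would leave rule 2 unsatisfiable, so it must be Adv.
Position 7: tagging it Verb would leave rule 1 unsatisfiable, so it must be Adv.
So the tagging must be: Adv Adv Noun Det Noun Det Adv.
Verifying each rule — rule 1 ✓; rule 2 ✓; rule 3 ✓; rule 4 ✓; rule 5 ✓.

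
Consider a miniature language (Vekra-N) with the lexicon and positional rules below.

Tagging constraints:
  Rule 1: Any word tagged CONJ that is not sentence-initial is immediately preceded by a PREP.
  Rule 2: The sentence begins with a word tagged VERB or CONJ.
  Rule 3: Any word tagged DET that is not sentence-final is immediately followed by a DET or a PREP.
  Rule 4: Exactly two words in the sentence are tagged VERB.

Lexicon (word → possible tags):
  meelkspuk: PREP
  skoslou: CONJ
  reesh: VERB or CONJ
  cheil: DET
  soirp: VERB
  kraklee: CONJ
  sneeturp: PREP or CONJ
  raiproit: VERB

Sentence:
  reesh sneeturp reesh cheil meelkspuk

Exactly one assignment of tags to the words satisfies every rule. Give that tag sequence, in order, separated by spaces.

Candidates per position — 1:reesh {VERB,CONJ}; 2:sneeturp {PREP,CONJ}; 3:reesh {VERB,CONJ}; 4:cheil {DET}; 5:meelkspuk {PREP}.
At position 1, choosing CONJ makes rule 4 impossible to satisfy; hence VERB.
At position 2, choosing CONJ makes rule 1 impossible to satisfy; hence PREP.
At position 3, choosing CONJ makes rule 4 impossible to satisfy; hence VERB.
So the tagging must be: VERB PREP VERB DET PREP.
Check: rule 1 holds; rule 2 holds; rule 3 holds; rule 4 holds.

VERB PREP VERB DET PREP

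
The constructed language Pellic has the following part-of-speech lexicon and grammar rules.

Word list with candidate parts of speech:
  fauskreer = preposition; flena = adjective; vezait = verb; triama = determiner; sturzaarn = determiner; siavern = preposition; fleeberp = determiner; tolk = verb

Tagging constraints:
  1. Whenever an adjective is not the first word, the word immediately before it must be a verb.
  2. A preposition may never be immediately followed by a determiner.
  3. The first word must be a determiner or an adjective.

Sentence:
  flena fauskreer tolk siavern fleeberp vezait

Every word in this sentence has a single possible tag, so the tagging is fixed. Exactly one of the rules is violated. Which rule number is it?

Fixed tagging: adjective preposition verb preposition determiner verb.
Rule check: R1 holds, R2 violated, R3 holds.
Only rule 2 fails.

2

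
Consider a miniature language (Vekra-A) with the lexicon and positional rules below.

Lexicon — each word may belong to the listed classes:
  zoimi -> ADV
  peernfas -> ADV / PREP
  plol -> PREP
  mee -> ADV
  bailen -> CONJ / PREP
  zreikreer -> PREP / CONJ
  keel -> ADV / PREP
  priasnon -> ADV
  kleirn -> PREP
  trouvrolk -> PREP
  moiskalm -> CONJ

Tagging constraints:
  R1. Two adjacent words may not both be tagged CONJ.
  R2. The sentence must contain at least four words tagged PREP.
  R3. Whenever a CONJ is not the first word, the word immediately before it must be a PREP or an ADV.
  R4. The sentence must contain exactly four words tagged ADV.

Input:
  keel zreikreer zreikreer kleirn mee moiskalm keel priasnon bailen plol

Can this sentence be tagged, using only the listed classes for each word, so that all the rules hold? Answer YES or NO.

Candidates per position — 1:keel {ADV,PREP}; 2:zreikreer {PREP,CONJ}; 3:zreikreer {PREP,CONJ}; 4:kleirn {PREP}; 5:mee {ADV}; 6:moiskalm {CONJ}; 7:keel {ADV,PREP}; 8:priasnon {ADV}; 9:bailen {CONJ,PREP}; 10:plol {PREP}.
One satisfying assignment: ADV CONJ PREP PREP ADV CONJ ADV ADV PREP PREP.
Checking: rule 1 holds; rule 2 holds; rule 3 holds; rule 4 holds.

YES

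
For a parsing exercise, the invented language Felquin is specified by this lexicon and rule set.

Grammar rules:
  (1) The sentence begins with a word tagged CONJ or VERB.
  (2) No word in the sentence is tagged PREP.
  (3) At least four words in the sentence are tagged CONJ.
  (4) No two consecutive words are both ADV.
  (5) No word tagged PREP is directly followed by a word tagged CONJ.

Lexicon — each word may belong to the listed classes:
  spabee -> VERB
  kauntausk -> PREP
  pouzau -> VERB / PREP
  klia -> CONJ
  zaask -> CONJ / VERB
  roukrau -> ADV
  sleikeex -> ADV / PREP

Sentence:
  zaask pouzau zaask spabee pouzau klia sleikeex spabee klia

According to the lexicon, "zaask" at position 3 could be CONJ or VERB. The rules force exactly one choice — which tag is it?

CONJ

Candidates per position — 1:zaask {CONJ,VERB}; 2:pouzau {VERB,PREP}; 3:zaask {CONJ,VERB}; 4:spabee {VERB}; 5:pouzau {VERB,PREP}; 6:klia {CONJ}; 7:sleikeex {ADV,PREP}; 8:spabee {VERB}; 9:klia {CONJ}.
Position 1: tagging it VERB would leave rule 3 unsatisfiable, so it must be CONJ.
Position 2: tagging it PREP would leave rule 2 unsatisfiable, so it must be VERB.
Position 3: tagging it VERB would leave rule 3 unsatisfiable, so it must be CONJ.
Position 5: tagging it PREP would leave rule 2 unsatisfiable, so it must be VERB.
Position 7: tagging it PREP would leave rule 2 unsatisfiable, so it must be ADV.
That leaves exactly one tagging: CONJ VERB CONJ VERB VERB CONJ ADV VERB CONJ.
Check: rule 1 ok; rule 2 ok; rule 3 ok; rule 4 ok; rule 5 ok.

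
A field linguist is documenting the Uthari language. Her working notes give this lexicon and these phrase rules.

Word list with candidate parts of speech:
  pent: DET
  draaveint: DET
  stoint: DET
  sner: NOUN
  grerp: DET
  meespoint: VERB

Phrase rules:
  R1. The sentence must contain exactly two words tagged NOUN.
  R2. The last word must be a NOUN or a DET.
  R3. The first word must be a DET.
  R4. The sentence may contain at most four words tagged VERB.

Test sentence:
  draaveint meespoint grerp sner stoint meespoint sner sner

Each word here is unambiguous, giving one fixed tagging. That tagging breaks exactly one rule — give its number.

1

Fixed tagging: DET VERB DET NOUN DET VERB NOUN NOUN.
Applying the rules: R1 violated, R2 holds, R3 holds, R4 holds.
Only rule 1 fails.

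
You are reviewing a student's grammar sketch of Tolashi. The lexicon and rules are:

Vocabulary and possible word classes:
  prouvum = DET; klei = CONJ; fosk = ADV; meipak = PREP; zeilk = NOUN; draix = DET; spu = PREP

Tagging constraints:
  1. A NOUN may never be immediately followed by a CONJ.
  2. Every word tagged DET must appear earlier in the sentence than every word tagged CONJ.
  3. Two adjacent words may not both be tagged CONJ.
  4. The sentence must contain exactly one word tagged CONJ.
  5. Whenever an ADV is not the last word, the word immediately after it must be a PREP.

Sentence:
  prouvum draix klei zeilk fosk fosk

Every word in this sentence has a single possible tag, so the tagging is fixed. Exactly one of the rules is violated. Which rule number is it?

Fixed tagging: DET DET CONJ NOUN ADV ADV.
Applying the rules: R1 pass, R2 pass, R3 pass, R4 pass, R5 fail.
Only rule 5 fails.

5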